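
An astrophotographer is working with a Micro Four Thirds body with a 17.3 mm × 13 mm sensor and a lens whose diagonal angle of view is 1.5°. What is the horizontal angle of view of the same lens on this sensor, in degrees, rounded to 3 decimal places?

1.199°

Sensor diagonal = √(17.3² + 13²) = √468.2900 ≈ 21.6400 mm.
From the diagonal AOV: f = 21.6400 / (2·tan(0.75°)) = 21.6400 / 0.02618 ≈ 826.5403 mm.
Horizontal AOV = 2·arctan(17.3 / (2 × 826.5403)) = 2·arctan(0.01047) ≈ 1.1992°.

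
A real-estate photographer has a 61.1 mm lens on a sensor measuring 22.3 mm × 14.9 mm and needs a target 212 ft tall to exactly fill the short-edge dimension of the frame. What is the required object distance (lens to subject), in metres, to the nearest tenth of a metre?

W: 212 ft × 304.8 mm/ft = 64617.60 mm.
Magnification m = h/W = dᵢ/dₒ; combined with 1/f = 1/dₒ + 1/dᵢ this gives dₒ = f·(1 + W/h).
dₒ = 61.1 mm × (1 + 64617.6/14.9) = 61.1 × 4337.7515 ≈ 265036.619 mm = 265.037 m.

265.0 m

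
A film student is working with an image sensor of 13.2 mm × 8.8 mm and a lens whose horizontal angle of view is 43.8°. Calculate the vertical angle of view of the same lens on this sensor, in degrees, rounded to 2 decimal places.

30.01°

From the horizontal AOV: f = 13.2 / (2·tan(21.9°)) = 13.2 / 0.80399 ≈ 16.4180 mm.
Vertical AOV = 2·arctan(8.8 / (2 × 16.4180)) = 2·arctan(0.26800) ≈ 30.0052°.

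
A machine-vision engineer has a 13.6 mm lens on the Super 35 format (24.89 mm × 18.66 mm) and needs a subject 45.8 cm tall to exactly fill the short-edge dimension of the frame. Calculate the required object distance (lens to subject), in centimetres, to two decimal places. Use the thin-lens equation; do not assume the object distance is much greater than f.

34.74 cm

W: 45.8 cm = 458 mm.
Magnification m = h/W = dᵢ/dₒ; combined with 1/f = 1/dₒ + 1/dᵢ this gives dₒ = f·(1 + W/h).
dₒ = 13.6 mm × (1 + 458/18.66) = 13.6 × 25.5445 ≈ 347.405 mm = 34.7405 cm.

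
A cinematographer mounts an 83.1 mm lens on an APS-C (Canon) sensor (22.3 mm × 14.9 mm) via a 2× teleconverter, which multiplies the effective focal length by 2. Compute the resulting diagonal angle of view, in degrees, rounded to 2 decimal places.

9.23°

Effective focal length f = 83.1 × 2 = 166.2 mm.
Sensor diagonal = √(22.3² + 14.9²) = √719.3000 ≈ 26.8198 mm.
α = 2·arctan(26.820 / (2 × 166.2)) = 2·arctan(0.08069) ≈ 9.2259°.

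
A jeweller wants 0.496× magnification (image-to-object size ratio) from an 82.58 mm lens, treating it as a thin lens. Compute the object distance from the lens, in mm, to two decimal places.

249.07 mm

With m = dᵢ/dₒ and 1/f = 1/dₒ + 1/dᵢ, substituting dᵢ = m·dₒ gives 1/f = (1 + 1/m)/dₒ, hence dₒ = f·(1 + 1/m).
dₒ = 82.58 × (1 + 1/0.496) = 82.58 × 3.01613 ≈ 249.072 mm.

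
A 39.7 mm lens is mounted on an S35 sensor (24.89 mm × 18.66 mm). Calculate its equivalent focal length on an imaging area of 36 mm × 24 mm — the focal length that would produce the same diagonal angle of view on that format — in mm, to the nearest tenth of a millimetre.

Sensor diagonal = √(24.89² + 18.66²) = √967.7077 ≈ 31.1080 mm.
Sensor diagonal = √(36² + 24²) = √1872.0000 ≈ 43.2666 mm.
Equal angle of view means equal diagonal/f ratio, so f₂ = f₁ · (diagonal₂/diagonal₁) = 39.7 × 43.2666/31.1080.
f₂ = 39.7 × 1.39085 ≈ 55.217 mm.

55.2 mm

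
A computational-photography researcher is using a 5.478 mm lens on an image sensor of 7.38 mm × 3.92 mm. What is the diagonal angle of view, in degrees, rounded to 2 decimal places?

Sensor diagonal = √(7.38² + 3.92²) = √69.8308 ≈ 8.3565 mm.
Angle of view α = 2·arctan(d/2f) with d = 8.3565 mm and f = 5.478 mm.
d/2f = 0.76273; arctan(0.76273) ≈ 37.3339°, so α ≈ 74.6678°.

74.67°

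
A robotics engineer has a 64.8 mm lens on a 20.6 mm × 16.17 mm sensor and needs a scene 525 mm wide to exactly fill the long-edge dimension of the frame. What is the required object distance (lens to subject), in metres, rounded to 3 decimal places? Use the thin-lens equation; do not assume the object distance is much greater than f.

1.716 m

Magnification m = w/W = dᵢ/dₒ; combined with 1/f = 1/dₒ + 1/dᵢ this gives dₒ = f·(1 + W/w).
dₒ = 64.8 mm × (1 + 525/20.6) = 64.8 × 26.4854 ≈ 1716.256 mm = 1.71626 m.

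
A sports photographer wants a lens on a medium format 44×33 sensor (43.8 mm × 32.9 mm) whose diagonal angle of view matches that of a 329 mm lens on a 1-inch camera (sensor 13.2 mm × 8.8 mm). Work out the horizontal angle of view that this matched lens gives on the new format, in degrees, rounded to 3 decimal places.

Sensor diagonal = √(13.2² + 8.8²) = √251.6800 ≈ 15.8644 mm.
Sensor diagonal = √(43.8² + 32.9²) = √3000.8500 ≈ 54.7800 mm.
Equal diagonal AOV ⇒ f₂ = f₁ · 54.7800/15.8644 = 329 × 3.45301 ≈ 1136.0402 mm.
Horizontal AOV on the new format = 2·arctan(43.8 / (2 × 1136.0402)) = 2·arctan(0.01928) ≈ 2.2088°.

2.209°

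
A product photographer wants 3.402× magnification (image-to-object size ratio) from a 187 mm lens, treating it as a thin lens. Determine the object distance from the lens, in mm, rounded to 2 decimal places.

With m = dᵢ/dₒ and 1/f = 1/dₒ + 1/dᵢ, substituting dᵢ = m·dₒ gives 1/f = (1 + 1/m)/dₒ, hence dₒ = f·(1 + 1/m).
dₒ = 187 × (1 + 1/3.402) = 187 × 1.29394 ≈ 241.968 mm.

241.97 mm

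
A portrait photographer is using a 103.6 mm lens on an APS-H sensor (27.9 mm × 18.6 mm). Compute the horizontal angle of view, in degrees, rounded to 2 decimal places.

15.34°

Angle of view α = 2·arctan(w/2f) with w = 27.9 mm and f = 103.6 mm.
w/2f = 0.13465; arctan(0.13465) ≈ 7.6689°, so α ≈ 15.3378°.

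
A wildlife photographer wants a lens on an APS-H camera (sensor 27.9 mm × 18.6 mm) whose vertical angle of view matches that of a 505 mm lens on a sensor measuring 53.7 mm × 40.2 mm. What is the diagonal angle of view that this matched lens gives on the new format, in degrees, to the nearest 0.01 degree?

8.21°

Equal vertical AOV ⇒ f₂ = f₁ · 18.6/40.2 = 505 × 0.46269 ≈ 233.6567 mm.
Sensor diagonal = √(27.9² + 18.6²) = √1124.3700 ≈ 33.5316 mm.
Diagonal AOV on the new format = 2·arctan(33.5316 / (2 × 233.6567)) = 2·arctan(0.07175) ≈ 8.2083°.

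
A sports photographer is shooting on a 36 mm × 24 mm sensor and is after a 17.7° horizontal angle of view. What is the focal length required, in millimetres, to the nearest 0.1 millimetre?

From α = 2·arctan(w/2f) we get f = w / (2·tan(α/2)).
With w = 36 mm and α/2 = 8.85°, tan(α/2) ≈ 0.15570, so f ≈ 36 / 0.31140 ≈ 115.6055 mm.

115.6 mm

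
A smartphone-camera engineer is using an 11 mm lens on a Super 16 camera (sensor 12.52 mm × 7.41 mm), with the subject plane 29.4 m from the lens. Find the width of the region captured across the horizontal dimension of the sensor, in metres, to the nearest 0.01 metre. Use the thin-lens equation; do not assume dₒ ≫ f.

dₒ: 29.4 m = 29400 mm.
Similar triangles through the lens centre give W/dₒ = w/dᵢ; with 1/f = 1/dₒ + 1/dᵢ this gives W = w·(dₒ − f)/f.
W = 12.52 mm × (29400 − 11) / 11 = 12.52 × 2671.7273 ≈ 33450.025 mm = 33.45 m.

33.45 m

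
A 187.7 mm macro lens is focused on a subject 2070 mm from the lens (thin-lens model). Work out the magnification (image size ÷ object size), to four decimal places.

Thin lens: 1/f = 1/dₒ + 1/dᵢ → 1/dᵢ = 1/187.7 − 1/2070 = 0.0048446 mm⁻¹, so dᵢ ≈ 206.4171 mm.
Magnification m = dᵢ/dₒ = 206.4171/2070 ≈ 0.09972.

0.0997×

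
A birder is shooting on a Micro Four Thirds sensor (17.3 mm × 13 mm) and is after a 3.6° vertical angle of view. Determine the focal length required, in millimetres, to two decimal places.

From α = 2·arctan(h/2f) we get f = h / (2·tan(α/2)).
With h = 13 mm and α/2 = 1.8°, tan(α/2) ≈ 0.03143, so f ≈ 13 / 0.06285 ≈ 206.8334 mm.

206.83 mm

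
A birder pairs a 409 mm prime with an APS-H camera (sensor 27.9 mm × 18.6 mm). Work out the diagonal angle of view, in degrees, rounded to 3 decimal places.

4.695°

Sensor diagonal = √(27.9² + 18.6²) = √1124.3700 ≈ 33.5316 mm.
Angle of view α = 2·arctan(d/2f) with d = 33.5316 mm and f = 409 mm.
d/2f = 0.04099; arctan(0.04099) ≈ 2.3474°, so α ≈ 4.6947°.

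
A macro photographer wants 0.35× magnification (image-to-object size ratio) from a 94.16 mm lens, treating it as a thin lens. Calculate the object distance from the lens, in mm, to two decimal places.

363.19 mm

With m = dᵢ/dₒ and 1/f = 1/dₒ + 1/dᵢ, substituting dᵢ = m·dₒ gives 1/f = (1 + 1/m)/dₒ, hence dₒ = f·(1 + 1/m).
dₒ = 94.16 × (1 + 1/0.35) = 94.16 × 3.85714 ≈ 363.189 mm.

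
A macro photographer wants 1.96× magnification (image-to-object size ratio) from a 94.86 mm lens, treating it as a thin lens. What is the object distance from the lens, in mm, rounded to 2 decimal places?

143.26 mm

With m = dᵢ/dₒ and 1/f = 1/dₒ + 1/dᵢ, substituting dᵢ = m·dₒ gives 1/f = (1 + 1/m)/dₒ, hence dₒ = f·(1 + 1/m).
dₒ = 94.86 × (1 + 1/1.96) = 94.86 × 1.51020 ≈ 143.258 mm.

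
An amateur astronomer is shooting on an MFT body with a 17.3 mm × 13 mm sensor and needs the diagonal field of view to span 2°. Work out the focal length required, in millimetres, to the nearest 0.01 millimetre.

Sensor diagonal = √(17.3² + 13²) = √468.2900 ≈ 21.6400 mm.
From α = 2·arctan(d/2f) we get f = d / (2·tan(α/2)).
With d = 21.6400 mm and α/2 = 1°, tan(α/2) ≈ 0.01746, so f ≈ 21.6400 / 0.03491 ≈ 619.8776 mm.

619.88 mm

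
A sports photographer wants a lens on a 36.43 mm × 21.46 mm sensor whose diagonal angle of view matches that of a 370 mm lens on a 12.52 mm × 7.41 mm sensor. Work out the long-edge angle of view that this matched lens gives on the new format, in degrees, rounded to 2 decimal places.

1.94°

Sensor diagonal = √(12.52² + 7.41²) = √211.6585 ≈ 14.5485 mm.
Sensor diagonal = √(36.43² + 21.46²) = √1787.6765 ≈ 42.2809 mm.
Equal diagonal AOV ⇒ f₂ = f₁ · 42.2809/14.5485 = 370 × 2.90621 ≈ 1075.2967 mm.
Long-edge AOV on the new format = 2·arctan(36.43 / (2 × 1075.2967)) = 2·arctan(0.01694) ≈ 1.9409°.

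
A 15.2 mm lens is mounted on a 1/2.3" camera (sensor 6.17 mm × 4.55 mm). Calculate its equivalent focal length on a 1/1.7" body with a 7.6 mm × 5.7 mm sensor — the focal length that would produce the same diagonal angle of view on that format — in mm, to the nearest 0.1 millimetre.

Sensor diagonal = √(6.17² + 4.55²) = √58.7714 ≈ 7.6663 mm.
Sensor diagonal = √(7.6² + 5.7²) = √90.2500 ≈ 9.5000 mm.
Equal angle of view means equal diagonal/f ratio, so f₂ = f₁ · (diagonal₂/diagonal₁) = 15.2 × 9.5000/7.6663.
f₂ = 15.2 × 1.23920 ≈ 18.836 mm.

18.8 mm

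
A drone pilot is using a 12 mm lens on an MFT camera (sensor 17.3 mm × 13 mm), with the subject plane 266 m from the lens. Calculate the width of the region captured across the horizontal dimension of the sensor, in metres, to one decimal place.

dₒ: 266 m = 266000 mm.
Similar triangles through the lens centre give W/dₒ = w/dᵢ; with 1/f = 1/dₒ + 1/dᵢ this gives W = w·(dₒ − f)/f.
W = 17.3 mm × (266000 − 12) / 12 = 17.3 × 22165.6667 ≈ 383466.033 mm = 383.466 m.

383.5 m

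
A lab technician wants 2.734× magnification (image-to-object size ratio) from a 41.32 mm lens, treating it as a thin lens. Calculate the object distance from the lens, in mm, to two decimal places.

With m = dᵢ/dₒ and 1/f = 1/dₒ + 1/dᵢ, substituting dᵢ = m·dₒ gives 1/f = (1 + 1/m)/dₒ, hence dₒ = f·(1 + 1/m).
dₒ = 41.32 × (1 + 1/2.734) = 41.32 × 1.36576 ≈ 56.433 mm.

56.43 mm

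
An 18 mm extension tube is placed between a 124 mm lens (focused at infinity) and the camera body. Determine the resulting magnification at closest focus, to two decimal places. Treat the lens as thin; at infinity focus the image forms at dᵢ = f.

0.15×

The tube moves the image plane from f to f + e, so dᵢ = 124 + 18 = 142 mm. Focus is achieved when 1/f = 1/dₒ + 1/dᵢ, giving dₒ = 1/(1/f − 1/(f+e)).
Magnification m = dᵢ/dₒ = (f+e)·(1/f − 1/(f+e)) = e/f = 18/124 ≈ 0.1452.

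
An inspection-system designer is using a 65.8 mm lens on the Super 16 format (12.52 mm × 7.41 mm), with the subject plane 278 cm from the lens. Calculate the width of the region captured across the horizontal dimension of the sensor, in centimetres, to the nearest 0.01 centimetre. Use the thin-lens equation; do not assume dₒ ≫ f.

51.64 cm

dₒ: 278 cm = 2780 mm.
Similar triangles through the lens centre give W/dₒ = w/dᵢ; with 1/f = 1/dₒ + 1/dᵢ this gives W = w·(dₒ − f)/f.
W = 12.52 mm × (2780 − 65.8) / 65.8 = 12.52 × 41.2492 ≈ 516.440 mm = 51.644 cm.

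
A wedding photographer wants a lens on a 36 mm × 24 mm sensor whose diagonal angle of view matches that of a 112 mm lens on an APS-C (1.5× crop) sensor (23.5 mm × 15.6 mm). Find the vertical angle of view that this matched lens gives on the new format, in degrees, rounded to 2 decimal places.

Sensor diagonal = √(23.5² + 15.6²) = √795.6100 ≈ 28.2066 mm.
Sensor diagonal = √(36² + 24²) = √1872.0000 ≈ 43.2666 mm.
Equal diagonal AOV ⇒ f₂ = f₁ · 43.2666/28.2066 = 112 × 1.53392 ≈ 171.7991 mm.
Vertical AOV on the new format = 2·arctan(24 / (2 × 171.7991)) = 2·arctan(0.06985) ≈ 7.9911°.

7.99°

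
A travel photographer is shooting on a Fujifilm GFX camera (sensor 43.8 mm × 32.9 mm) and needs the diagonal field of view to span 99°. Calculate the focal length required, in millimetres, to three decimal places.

Sensor diagonal = √(43.8² + 32.9²) = √3000.8500 ≈ 54.7800 mm.
From α = 2·arctan(d/2f) we get f = d / (2·tan(α/2)).
With d = 54.7800 mm and α/2 = 49.5°, tan(α/2) ≈ 1.17085, so f ≈ 54.7800 / 2.34170 ≈ 23.3933 mm.

23.393 mm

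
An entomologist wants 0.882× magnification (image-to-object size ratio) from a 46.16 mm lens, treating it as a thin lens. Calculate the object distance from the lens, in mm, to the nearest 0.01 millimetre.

With m = dᵢ/dₒ and 1/f = 1/dₒ + 1/dᵢ, substituting dᵢ = m·dₒ gives 1/f = (1 + 1/m)/dₒ, hence dₒ = f·(1 + 1/m).
dₒ = 46.16 × (1 + 1/0.882) = 46.16 × 2.13379 ≈ 98.496 mm.

98.50 mm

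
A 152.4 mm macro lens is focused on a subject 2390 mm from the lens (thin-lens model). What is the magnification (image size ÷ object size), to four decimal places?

0.0681×

Thin lens: 1/f = 1/dₒ + 1/dᵢ → 1/dᵢ = 1/152.4 − 1/2390 = 0.0061433 mm⁻¹, so dᵢ ≈ 162.7798 mm.
Magnification m = dᵢ/dₒ = 162.7798/2390 ≈ 0.06811.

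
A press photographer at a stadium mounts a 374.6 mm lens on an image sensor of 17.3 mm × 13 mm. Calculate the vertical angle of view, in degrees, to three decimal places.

Angle of view α = 2·arctan(h/2f) with h = 13 mm and f = 374.6 mm.
h/2f = 0.01735; arctan(0.01735) ≈ 0.9941°, so α ≈ 1.9882°.

1.988°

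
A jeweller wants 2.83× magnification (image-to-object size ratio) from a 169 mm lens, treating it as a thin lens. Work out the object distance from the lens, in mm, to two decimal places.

With m = dᵢ/dₒ and 1/f = 1/dₒ + 1/dᵢ, substituting dᵢ = m·dₒ gives 1/f = (1 + 1/m)/dₒ, hence dₒ = f·(1 + 1/m).
dₒ = 169 × (1 + 1/2.83) = 169 × 1.35336 ≈ 228.717 mm.

228.72 mm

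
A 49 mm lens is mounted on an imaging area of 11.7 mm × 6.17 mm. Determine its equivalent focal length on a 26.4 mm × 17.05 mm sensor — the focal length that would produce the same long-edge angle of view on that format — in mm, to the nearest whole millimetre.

111 mm

Equal angle of view means equal width/f ratio, so f₂ = f₁ · (width₂/width₁) = 49 × 26.4/11.7.
f₂ = 49 × 2.25641 ≈ 110.564 mm.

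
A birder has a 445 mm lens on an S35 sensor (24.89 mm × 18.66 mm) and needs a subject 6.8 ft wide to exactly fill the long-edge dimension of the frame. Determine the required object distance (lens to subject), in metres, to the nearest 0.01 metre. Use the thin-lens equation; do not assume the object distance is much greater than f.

37.50 m

W: 6.8 ft × 304.8 mm/ft = 2072.64 mm.
Magnification m = w/W = dᵢ/dₒ; combined with 1/f = 1/dₒ + 1/dᵢ this gives dₒ = f·(1 + W/w).
dₒ = 445 mm × (1 + 2072.64/24.89) = 445 × 84.2720 ≈ 37501.037 mm = 37.501 m.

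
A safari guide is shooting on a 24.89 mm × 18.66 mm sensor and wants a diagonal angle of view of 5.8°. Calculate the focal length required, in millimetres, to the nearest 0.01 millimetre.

Sensor diagonal = √(24.89² + 18.66²) = √967.7077 ≈ 31.1080 mm.
From α = 2·arctan(d/2f) we get f = d / (2·tan(α/2)).
With d = 31.1080 mm and α/2 = 2.9°, tan(α/2) ≈ 0.05066, so f ≈ 31.1080 / 0.10132 ≈ 307.0405 mm.

307.04 mm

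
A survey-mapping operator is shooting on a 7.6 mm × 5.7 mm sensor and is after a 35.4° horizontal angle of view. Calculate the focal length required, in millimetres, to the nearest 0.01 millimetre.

From α = 2·arctan(w/2f) we get f = w / (2·tan(α/2)).
With w = 7.6 mm and α/2 = 17.7°, tan(α/2) ≈ 0.31914, so f ≈ 7.6 / 0.63828 ≈ 11.9070 mm.

11.91 mm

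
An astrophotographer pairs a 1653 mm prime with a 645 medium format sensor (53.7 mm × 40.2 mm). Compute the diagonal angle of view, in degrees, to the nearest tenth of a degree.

Sensor diagonal = √(53.7² + 40.2²) = √4499.7300 ≈ 67.0800 mm.
Angle of view α = 2·arctan(d/2f) with d = 67.0800 mm and f = 1653 mm.
d/2f = 0.02029; arctan(0.02029) ≈ 1.1624°, so α ≈ 2.3248°.

2.3°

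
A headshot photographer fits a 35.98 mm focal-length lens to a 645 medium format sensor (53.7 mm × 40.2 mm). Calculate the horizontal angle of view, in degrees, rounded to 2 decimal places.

Angle of view α = 2·arctan(w/2f) with w = 53.7 mm and f = 35.98 mm.
w/2f = 0.74625; arctan(0.74625) ≈ 36.7321°, so α ≈ 73.4641°.

73.46°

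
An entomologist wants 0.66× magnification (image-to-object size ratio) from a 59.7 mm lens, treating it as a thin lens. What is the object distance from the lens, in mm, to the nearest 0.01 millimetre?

With m = dᵢ/dₒ and 1/f = 1/dₒ + 1/dᵢ, substituting dᵢ = m·dₒ gives 1/f = (1 + 1/m)/dₒ, hence dₒ = f·(1 + 1/m).
dₒ = 59.7 × (1 + 1/0.66) = 59.7 × 2.51515 ≈ 150.155 mm.

150.15 mm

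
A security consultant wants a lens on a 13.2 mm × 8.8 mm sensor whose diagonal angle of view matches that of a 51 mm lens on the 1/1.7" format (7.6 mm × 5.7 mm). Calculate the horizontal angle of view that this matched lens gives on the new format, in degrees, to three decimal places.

Sensor diagonal = √(7.6² + 5.7²) = √90.2500 ≈ 9.5000 mm.
Sensor diagonal = √(13.2² + 8.8²) = √251.6800 ≈ 15.8644 mm.
Equal diagonal AOV ⇒ f₂ = f₁ · 15.8644/9.5000 = 51 × 1.66994 ≈ 85.1669 mm.
Horizontal AOV on the new format = 2·arctan(13.2 / (2 × 85.1669)) = 2·arctan(0.07749) ≈ 8.8625°.

8.863°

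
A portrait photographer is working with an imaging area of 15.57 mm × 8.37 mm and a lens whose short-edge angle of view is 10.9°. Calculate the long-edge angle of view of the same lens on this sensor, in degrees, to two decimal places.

20.13°

From the short-edge AOV: f = 8.37 / (2·tan(5.45°)) = 8.37 / 0.19082 ≈ 43.8641 mm.
Long-edge AOV = 2·arctan(15.57 / (2 × 43.8641)) = 2·arctan(0.17748) ≈ 20.1281°.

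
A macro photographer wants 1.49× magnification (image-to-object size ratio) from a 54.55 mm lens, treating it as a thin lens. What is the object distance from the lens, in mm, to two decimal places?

With m = dᵢ/dₒ and 1/f = 1/dₒ + 1/dᵢ, substituting dᵢ = m·dₒ gives 1/f = (1 + 1/m)/dₒ, hence dₒ = f·(1 + 1/m).
dₒ = 54.55 × (1 + 1/1.49) = 54.55 × 1.67114 ≈ 91.161 mm.

91.16 mm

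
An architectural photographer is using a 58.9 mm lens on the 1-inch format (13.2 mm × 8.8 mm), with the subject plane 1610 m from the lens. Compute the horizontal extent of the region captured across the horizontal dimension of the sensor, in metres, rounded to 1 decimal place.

360.8 m

dₒ: 1610 m = 1.61e+06 mm.
Similar triangles through the lens centre give W/dₒ = w/dᵢ; with 1/f = 1/dₒ + 1/dᵢ this gives W = w·(dₒ − f)/f.
W = 13.2 mm × (1.61e+06 − 58.9) / 58.9 = 13.2 × 27333.4652 ≈ 360801.741 mm = 360.802 m.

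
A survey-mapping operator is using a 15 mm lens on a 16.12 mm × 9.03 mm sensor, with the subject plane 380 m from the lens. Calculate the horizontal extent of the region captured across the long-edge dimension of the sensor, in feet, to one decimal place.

dₒ: 380 m = 380000 mm.
Similar triangles through the lens centre give W/dₒ = w/dᵢ; with 1/f = 1/dₒ + 1/dᵢ this gives W = w·(dₒ − f)/f.
W = 16.12 mm × (380000 − 15) / 15 = 16.12 × 25332.3333 ≈ 408357.213 mm = 408357.213/304.8 ft = 1339.75 ft.

1339.8 ft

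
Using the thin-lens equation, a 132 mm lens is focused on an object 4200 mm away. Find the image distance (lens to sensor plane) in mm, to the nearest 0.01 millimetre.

1/dᵢ = 1/f − 1/dₒ = 1/132 − 1/4200 = 0.0073377 mm⁻¹.
dᵢ = 1/0.0073377 ≈ 136.2832 mm.

136.28 mm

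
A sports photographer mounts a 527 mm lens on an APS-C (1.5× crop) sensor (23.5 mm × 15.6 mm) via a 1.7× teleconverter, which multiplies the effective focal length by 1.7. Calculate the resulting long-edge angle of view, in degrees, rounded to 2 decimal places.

Effective focal length f = 527 × 1.7 = 895.9 mm.
α = 2·arctan(23.5 / (2 × 895.9)) = 2·arctan(0.01312) ≈ 1.5028°.

1.50°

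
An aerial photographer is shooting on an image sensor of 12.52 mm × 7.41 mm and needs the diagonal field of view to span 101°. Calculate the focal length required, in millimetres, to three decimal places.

Sensor diagonal = √(12.52² + 7.41²) = √211.6585 ≈ 14.5485 mm.
From α = 2·arctan(d/2f) we get f = d / (2·tan(α/2)).
With d = 14.5485 mm and α/2 = 50.5°, tan(α/2) ≈ 1.21310, so f ≈ 14.5485 / 2.42619 ≈ 5.9964 mm.

5.996 mm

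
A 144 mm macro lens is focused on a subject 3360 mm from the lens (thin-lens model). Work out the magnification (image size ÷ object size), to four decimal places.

0.0448×

Thin lens: 1/f = 1/dₒ + 1/dᵢ → 1/dᵢ = 1/144 − 1/3360 = 0.0066468 mm⁻¹, so dᵢ ≈ 150.4478 mm.
Magnification m = dᵢ/dₒ = 150.4478/3360 ≈ 0.04478.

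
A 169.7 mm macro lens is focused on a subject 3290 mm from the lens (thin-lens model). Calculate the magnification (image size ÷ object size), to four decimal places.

0.0544×

Thin lens: 1/f = 1/dₒ + 1/dᵢ → 1/dᵢ = 1/169.7 − 1/3290 = 0.0055888 mm⁻¹, so dᵢ ≈ 178.9293 mm.
Magnification m = dᵢ/dₒ = 178.9293/3290 ≈ 0.05439.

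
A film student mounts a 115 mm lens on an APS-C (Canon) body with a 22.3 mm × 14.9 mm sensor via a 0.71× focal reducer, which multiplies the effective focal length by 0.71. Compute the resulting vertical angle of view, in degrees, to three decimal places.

10.427°

Effective focal length f = 115 × 0.71 = 81.65 mm.
α = 2·arctan(14.9 / (2 × 81.65)) = 2·arctan(0.09124) ≈ 10.4268°.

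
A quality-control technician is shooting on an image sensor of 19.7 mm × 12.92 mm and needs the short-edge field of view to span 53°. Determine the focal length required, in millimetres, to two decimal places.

From α = 2·arctan(h/2f) we get f = h / (2·tan(α/2)).
With h = 12.92 mm and α/2 = 26.5°, tan(α/2) ≈ 0.49858, so f ≈ 12.92 / 0.99716 ≈ 12.9568 mm.

12.96 mm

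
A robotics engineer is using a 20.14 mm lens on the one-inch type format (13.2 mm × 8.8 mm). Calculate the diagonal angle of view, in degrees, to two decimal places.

42.99°

Sensor diagonal = √(13.2² + 8.8²) = √251.6800 ≈ 15.8644 mm.
Angle of view α = 2·arctan(d/2f) with d = 15.8644 mm and f = 20.14 mm.
d/2f = 0.39385; arctan(0.39385) ≈ 21.4972°, so α ≈ 42.9944°.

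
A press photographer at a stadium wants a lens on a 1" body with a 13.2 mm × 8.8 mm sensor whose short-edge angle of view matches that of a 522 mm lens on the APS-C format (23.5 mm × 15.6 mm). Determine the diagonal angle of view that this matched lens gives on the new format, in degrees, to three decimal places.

Equal short-edge AOV ⇒ f₂ = f₁ · 8.8/15.6 = 522 × 0.56410 ≈ 294.4615 mm.
Sensor diagonal = √(13.2² + 8.8²) = √251.6800 ≈ 15.8644 mm.
Diagonal AOV on the new format = 2·arctan(15.8644 / (2 × 294.4615)) = 2·arctan(0.02694) ≈ 3.0861°.

3.086°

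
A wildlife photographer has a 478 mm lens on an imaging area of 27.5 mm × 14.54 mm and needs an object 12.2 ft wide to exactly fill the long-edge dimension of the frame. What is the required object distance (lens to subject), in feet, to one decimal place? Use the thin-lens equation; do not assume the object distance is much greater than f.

W: 12.2 ft × 304.8 mm/ft = 3718.56 mm.
Magnification m = w/W = dᵢ/dₒ; combined with 1/f = 1/dₒ + 1/dᵢ this gives dₒ = f·(1 + W/w).
dₒ = 478 mm × (1 + 3718.56/27.5) = 478 × 136.2204 ≈ 65113.332 mm = 65113.332/304.8 ft = 213.626 ft.

213.6 ft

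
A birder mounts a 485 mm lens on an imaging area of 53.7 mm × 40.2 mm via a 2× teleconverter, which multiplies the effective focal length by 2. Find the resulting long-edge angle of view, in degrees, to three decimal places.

3.171°

Effective focal length f = 485 × 2 = 970 mm.
α = 2·arctan(53.7 / (2 × 970)) = 2·arctan(0.02768) ≈ 3.1711°.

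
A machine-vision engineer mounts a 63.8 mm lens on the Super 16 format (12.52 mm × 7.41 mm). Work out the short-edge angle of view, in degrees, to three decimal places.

Angle of view α = 2·arctan(h/2f) with h = 7.41 mm and f = 63.8 mm.
h/2f = 0.05807; arctan(0.05807) ≈ 3.3236°, so α ≈ 6.6471°.

6.647°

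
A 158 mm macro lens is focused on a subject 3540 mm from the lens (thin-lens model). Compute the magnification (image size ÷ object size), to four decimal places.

0.0467×

Thin lens: 1/f = 1/dₒ + 1/dᵢ → 1/dᵢ = 1/158 − 1/3540 = 0.0060466 mm⁻¹, so dᵢ ≈ 165.3814 mm.
Magnification m = dᵢ/dₒ = 165.3814/3540 ≈ 0.04672.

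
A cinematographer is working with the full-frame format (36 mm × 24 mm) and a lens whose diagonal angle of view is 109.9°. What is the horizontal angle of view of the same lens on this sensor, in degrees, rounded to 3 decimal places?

Sensor diagonal = √(36² + 24²) = √1872.0000 ≈ 43.2666 mm.
From the diagonal AOV: f = 43.2666 / (2·tan(54.95°)) = 43.2666 / 2.85100 ≈ 15.1760 mm.
Horizontal AOV = 2·arctan(36 / (2 × 15.1760)) = 2·arctan(1.18609) ≈ 99.7309°.

99.731°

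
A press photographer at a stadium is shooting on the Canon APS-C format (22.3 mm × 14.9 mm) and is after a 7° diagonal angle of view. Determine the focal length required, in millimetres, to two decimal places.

219.25 mm

Sensor diagonal = √(22.3² + 14.9²) = √719.3000 ≈ 26.8198 mm.
From α = 2·arctan(d/2f) we get f = d / (2·tan(α/2)).
With d = 26.8198 mm and α/2 = 3.5°, tan(α/2) ≈ 0.06116, so f ≈ 26.8198 / 0.12233 ≈ 219.2497 mm.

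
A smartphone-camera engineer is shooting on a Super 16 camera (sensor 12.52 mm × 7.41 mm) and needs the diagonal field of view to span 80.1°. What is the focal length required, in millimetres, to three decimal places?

Sensor diagonal = √(12.52² + 7.41²) = √211.6585 ≈ 14.5485 mm.
From α = 2·arctan(d/2f) we get f = d / (2·tan(α/2)).
With d = 14.5485 mm and α/2 = 40.05°, tan(α/2) ≈ 0.84059, so f ≈ 14.5485 / 1.68118 ≈ 8.6538 mm.

8.654 mm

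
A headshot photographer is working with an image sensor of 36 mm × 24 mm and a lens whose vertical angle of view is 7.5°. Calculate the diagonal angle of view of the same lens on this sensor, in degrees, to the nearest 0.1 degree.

From the vertical AOV: f = 24 / (2·tan(3.75°)) = 24 / 0.13109 ≈ 183.0846 mm.
Sensor diagonal = √(36² + 24²) = √1872.0000 ≈ 43.2666 mm.
Diagonal AOV = 2·arctan(43.2666 / (2 × 183.0846)) = 2·arctan(0.11816) ≈ 13.4777°.

13.5°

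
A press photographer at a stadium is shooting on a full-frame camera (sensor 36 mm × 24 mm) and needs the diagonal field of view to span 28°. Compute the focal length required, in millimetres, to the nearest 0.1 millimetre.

Sensor diagonal = √(36² + 24²) = √1872.0000 ≈ 43.2666 mm.
From α = 2·arctan(d/2f) we get f = d / (2·tan(α/2)).
With d = 43.2666 mm and α/2 = 14°, tan(α/2) ≈ 0.24933, so f ≈ 43.2666 / 0.49866 ≈ 86.7665 mm.

86.8 mm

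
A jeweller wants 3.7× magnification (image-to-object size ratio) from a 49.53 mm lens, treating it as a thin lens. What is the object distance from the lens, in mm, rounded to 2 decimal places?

With m = dᵢ/dₒ and 1/f = 1/dₒ + 1/dᵢ, substituting dᵢ = m·dₒ gives 1/f = (1 + 1/m)/dₒ, hence dₒ = f·(1 + 1/m).
dₒ = 49.53 × (1 + 1/3.7) = 49.53 × 1.27027 ≈ 62.916 mm.

62.92 mm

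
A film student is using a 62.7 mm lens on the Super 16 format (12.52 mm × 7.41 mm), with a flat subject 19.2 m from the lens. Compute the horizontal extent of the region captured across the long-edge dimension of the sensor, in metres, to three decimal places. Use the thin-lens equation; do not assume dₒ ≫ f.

3.821 m

dₒ: 19.2 m = 19200 mm.
Similar triangles through the lens centre give W/dₒ = w/dᵢ; with 1/f = 1/dₒ + 1/dᵢ this gives W = w·(dₒ − f)/f.
W = 12.52 mm × (19200 − 62.7) / 62.7 = 12.52 × 305.2201 ≈ 3821.356 mm = 3.82136 m.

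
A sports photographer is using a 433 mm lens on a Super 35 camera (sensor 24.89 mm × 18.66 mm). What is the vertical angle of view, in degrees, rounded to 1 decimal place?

2.5°

Angle of view α = 2·arctan(h/2f) with h = 18.66 mm and f = 433 mm.
h/2f = 0.02155; arctan(0.02155) ≈ 1.2344°, so α ≈ 2.4688°.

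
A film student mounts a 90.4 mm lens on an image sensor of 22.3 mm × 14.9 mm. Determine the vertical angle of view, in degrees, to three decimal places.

Angle of view α = 2·arctan(h/2f) with h = 14.9 mm and f = 90.4 mm.
h/2f = 0.08241; arctan(0.08241) ≈ 4.7112°, so α ≈ 9.4224°.

9.422°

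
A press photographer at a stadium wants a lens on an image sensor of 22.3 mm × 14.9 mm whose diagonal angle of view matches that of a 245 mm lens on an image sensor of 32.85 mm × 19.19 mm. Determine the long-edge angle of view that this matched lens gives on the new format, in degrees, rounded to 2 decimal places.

7.39°

Sensor diagonal = √(32.85² + 19.19²) = √1447.3786 ≈ 38.0444 mm.
Sensor diagonal = √(22.3² + 14.9²) = √719.3000 ≈ 26.8198 mm.
Equal diagonal AOV ⇒ f₂ = f₁ · 26.8198/38.0444 = 245 × 0.70496 ≈ 172.7150 mm.
Long-edge AOV on the new format = 2·arctan(22.3 / (2 × 172.7150)) = 2·arctan(0.06456) ≈ 7.3875°.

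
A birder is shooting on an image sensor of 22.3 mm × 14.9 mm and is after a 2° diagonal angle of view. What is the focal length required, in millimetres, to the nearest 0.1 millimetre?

768.3 mm

Sensor diagonal = √(22.3² + 14.9²) = √719.3000 ≈ 26.8198 mm.
From α = 2·arctan(d/2f) we get f = d / (2·tan(α/2)).
With d = 26.8198 mm and α/2 = 1°, tan(α/2) ≈ 0.01746, so f ≈ 26.8198 / 0.03491 ≈ 768.2518 mm.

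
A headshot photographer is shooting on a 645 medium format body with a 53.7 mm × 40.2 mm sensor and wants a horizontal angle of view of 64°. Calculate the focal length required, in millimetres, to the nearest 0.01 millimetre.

From α = 2·arctan(w/2f) we get f = w / (2·tan(α/2)).
With w = 53.7 mm and α/2 = 32°, tan(α/2) ≈ 0.62487, so f ≈ 53.7 / 1.24974 ≈ 42.9690 mm.

42.97 mm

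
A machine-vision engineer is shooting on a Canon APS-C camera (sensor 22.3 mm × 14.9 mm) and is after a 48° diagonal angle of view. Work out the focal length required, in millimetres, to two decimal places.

30.12 mm

Sensor diagonal = √(22.3² + 14.9²) = √719.3000 ≈ 26.8198 mm.
From α = 2·arctan(d/2f) we get f = d / (2·tan(α/2)).
With d = 26.8198 mm and α/2 = 24°, tan(α/2) ≈ 0.44523, so f ≈ 26.8198 / 0.89046 ≈ 30.1191 mm.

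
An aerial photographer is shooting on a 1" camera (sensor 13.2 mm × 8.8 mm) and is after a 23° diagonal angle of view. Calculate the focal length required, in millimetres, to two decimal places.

38.99 mm

Sensor diagonal = √(13.2² + 8.8²) = √251.6800 ≈ 15.8644 mm.
From α = 2·arctan(d/2f) we get f = d / (2·tan(α/2)).
With d = 15.8644 mm and α/2 = 11.5°, tan(α/2) ≈ 0.20345, so f ≈ 15.8644 / 0.40690 ≈ 38.9881 mm.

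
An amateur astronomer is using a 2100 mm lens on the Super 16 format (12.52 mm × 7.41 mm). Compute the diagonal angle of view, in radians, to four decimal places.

Sensor diagonal = √(12.52² + 7.41²) = √211.6585 ≈ 14.5485 mm.
Angle of view α = 2·arctan(d/2f) with d = 14.5485 mm and f = 2100 mm.
d/2f = 0.00346; arctan(0.00346) ≈ 0.0035 rad, so α ≈ 0.0069 rad.

0.0069 rad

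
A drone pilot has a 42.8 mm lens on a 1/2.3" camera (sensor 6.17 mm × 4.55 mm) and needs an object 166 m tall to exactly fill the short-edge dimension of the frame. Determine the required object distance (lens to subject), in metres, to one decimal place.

1561.5 m

W: 166 m = 166000 mm.
Magnification m = h/W = dᵢ/dₒ; combined with 1/f = 1/dₒ + 1/dᵢ this gives dₒ = f·(1 + W/h).
dₒ = 42.8 mm × (1 + 166000/4.55) = 42.8 × 36484.5165 ≈ 1561537.305 mm = 1561.54 m.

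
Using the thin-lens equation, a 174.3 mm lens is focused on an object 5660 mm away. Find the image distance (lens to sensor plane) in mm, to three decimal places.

1/dᵢ = 1/f − 1/dₒ = 1/174.3 − 1/5660 = 0.0055606 mm⁻¹.
dᵢ = 1/0.0055606 ≈ 179.8381 mm.

179.838 mm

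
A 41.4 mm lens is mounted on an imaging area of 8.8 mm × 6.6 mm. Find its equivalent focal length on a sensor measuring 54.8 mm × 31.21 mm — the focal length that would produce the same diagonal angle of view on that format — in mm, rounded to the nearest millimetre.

237 mm

Sensor diagonal = √(8.8² + 6.6²) = √121.0000 ≈ 11.0000 mm.
Sensor diagonal = √(54.8² + 31.21²) = √3977.1041 ≈ 63.0643 mm.
Equal angle of view means equal diagonal/f ratio, so f₂ = f₁ · (diagonal₂/diagonal₁) = 41.4 × 63.0643/11.0000.
f₂ = 41.4 × 5.73312 ≈ 237.351 mm.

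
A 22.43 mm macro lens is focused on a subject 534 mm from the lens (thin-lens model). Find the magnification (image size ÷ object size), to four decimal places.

0.0438×

Thin lens: 1/f = 1/dₒ + 1/dᵢ → 1/dᵢ = 1/22.43 − 1/534 = 0.0427105 mm⁻¹, so dᵢ ≈ 23.4135 mm.
Magnification m = dᵢ/dₒ = 23.4135/534 ≈ 0.04385.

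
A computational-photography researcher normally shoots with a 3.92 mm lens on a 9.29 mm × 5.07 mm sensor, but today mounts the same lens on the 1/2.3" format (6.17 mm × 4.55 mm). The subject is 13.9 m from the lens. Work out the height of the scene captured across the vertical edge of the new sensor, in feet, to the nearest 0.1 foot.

52.9 ft

The focal length stays 3.92 mm; the relevant sensor dimension is now h = 4.55 mm. Object distance dₒ = 13.9 m = 13900 mm.
Thin-lens field height W = h·(dₒ − f)/f = 4.55 × (13900 − 3.92)/3.92 ≈ 16129.379 mm = 16129.379/304.8 ft = 52.9179 ft.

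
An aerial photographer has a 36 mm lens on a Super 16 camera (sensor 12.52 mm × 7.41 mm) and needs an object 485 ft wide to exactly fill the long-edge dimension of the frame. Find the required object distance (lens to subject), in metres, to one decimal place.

425.1 m

W: 485 ft × 304.8 mm/ft = 147828.00 mm.
Magnification m = w/W = dᵢ/dₒ; combined with 1/f = 1/dₒ + 1/dᵢ this gives dₒ = f·(1 + W/w).
dₒ = 36 mm × (1 + 147828/12.52) = 36 × 11808.3479 ≈ 425100.523 mm = 425.101 m.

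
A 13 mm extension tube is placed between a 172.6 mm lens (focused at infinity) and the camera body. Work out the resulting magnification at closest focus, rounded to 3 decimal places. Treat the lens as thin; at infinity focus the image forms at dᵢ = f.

The tube moves the image plane from f to f + e, so dᵢ = 172.6 + 13 = 185.6 mm. Focus is achieved when 1/f = 1/dₒ + 1/dᵢ, giving dₒ = 1/(1/f − 1/(f+e)).
Magnification m = dᵢ/dₒ = (f+e)·(1/f − 1/(f+e)) = e/f = 13/172.6 ≈ 0.0753.

0.075×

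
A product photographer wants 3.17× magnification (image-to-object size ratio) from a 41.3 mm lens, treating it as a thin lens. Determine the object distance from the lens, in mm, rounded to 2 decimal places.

With m = dᵢ/dₒ and 1/f = 1/dₒ + 1/dᵢ, substituting dᵢ = m·dₒ gives 1/f = (1 + 1/m)/dₒ, hence dₒ = f·(1 + 1/m).
dₒ = 41.3 × (1 + 1/3.17) = 41.3 × 1.31546 ≈ 54.328 mm.

54.33 mm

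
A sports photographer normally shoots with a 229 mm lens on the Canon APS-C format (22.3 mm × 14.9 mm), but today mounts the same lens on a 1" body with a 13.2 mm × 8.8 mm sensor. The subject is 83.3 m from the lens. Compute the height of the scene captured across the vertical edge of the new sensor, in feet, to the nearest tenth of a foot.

The focal length stays 229 mm; the relevant sensor dimension is now h = 8.8 mm. Object distance dₒ = 83.3 m = 83300 mm.
Thin-lens field height W = h·(dₒ − f)/f = 8.8 × (83300 − 229)/229 ≈ 3192.248 mm = 3192.248/304.8 ft = 10.4733 ft.

10.5 ft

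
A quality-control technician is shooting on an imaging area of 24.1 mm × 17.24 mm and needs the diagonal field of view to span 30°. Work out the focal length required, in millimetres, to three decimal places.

55.293 mm

Sensor diagonal = √(24.1² + 17.24²) = √878.0276 ≈ 29.6315 mm.
From α = 2·arctan(d/2f) we get f = d / (2·tan(α/2)).
With d = 29.6315 mm and α/2 = 15°, tan(α/2) ≈ 0.26795, so f ≈ 29.6315 / 0.53590 ≈ 55.2932 mm.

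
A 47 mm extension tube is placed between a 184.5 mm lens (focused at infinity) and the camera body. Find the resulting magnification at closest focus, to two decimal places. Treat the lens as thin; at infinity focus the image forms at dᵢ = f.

The tube moves the image plane from f to f + e, so dᵢ = 184.5 + 47 = 231.5 mm. Focus is achieved when 1/f = 1/dₒ + 1/dᵢ, giving dₒ = 1/(1/f − 1/(f+e)).
Magnification m = dᵢ/dₒ = (f+e)·(1/f − 1/(f+e)) = e/f = 47/184.5 ≈ 0.2547.

0.25×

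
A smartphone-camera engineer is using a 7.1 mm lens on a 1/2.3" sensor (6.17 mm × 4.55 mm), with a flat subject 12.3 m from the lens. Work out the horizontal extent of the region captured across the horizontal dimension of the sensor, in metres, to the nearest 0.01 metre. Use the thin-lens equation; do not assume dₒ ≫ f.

10.68 m

dₒ: 12.3 m = 12300 mm.
Similar triangles through the lens centre give W/dₒ = w/dᵢ; with 1/f = 1/dₒ + 1/dᵢ this gives W = w·(dₒ − f)/f.
W = 6.17 mm × (12300 − 7.1) / 7.1 = 6.17 × 1731.3944 ≈ 10682.703 mm = 10.6827 m.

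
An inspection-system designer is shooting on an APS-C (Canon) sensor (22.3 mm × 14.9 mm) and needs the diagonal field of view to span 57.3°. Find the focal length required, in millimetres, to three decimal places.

Sensor diagonal = √(22.3² + 14.9²) = √719.3000 ≈ 26.8198 mm.
From α = 2·arctan(d/2f) we get f = d / (2·tan(α/2)).
With d = 26.8198 mm and α/2 = 28.65°, tan(α/2) ≈ 0.54635, so f ≈ 26.8198 / 1.09270 ≈ 24.5445 mm.

24.544 mm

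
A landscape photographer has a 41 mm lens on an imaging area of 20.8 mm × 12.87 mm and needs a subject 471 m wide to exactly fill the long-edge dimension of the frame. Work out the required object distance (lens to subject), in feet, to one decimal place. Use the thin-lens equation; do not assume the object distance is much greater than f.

W: 471 m = 471000 mm.
Magnification m = w/W = dᵢ/dₒ; combined with 1/f = 1/dₒ + 1/dᵢ this gives dₒ = f·(1 + W/w).
dₒ = 41 mm × (1 + 471000/20.8) = 41 × 22645.2308 ≈ 928454.462 mm = 928454.462/304.8 ft = 3046.11 ft.

3046.1 ft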